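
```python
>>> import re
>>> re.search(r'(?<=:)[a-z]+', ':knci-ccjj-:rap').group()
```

The positive lookaround only admits positions where the adjacent text matches; those characters stay outside the span.
`search` walks the string left to right and returns the first match it finds.
The match spans [1:5] → 'knci'.

'knci'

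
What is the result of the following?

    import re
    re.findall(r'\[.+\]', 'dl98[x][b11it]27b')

['[x][b11it]']

Walking the string: at [4:14] → '[x][b11it]'.
With no groups in the pattern, `findall` gives back each whole match — 1 here.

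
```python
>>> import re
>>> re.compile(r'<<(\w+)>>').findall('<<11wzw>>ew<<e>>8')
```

['11wzw', 'e']

Matches: at [0:9] match '<<11wzw>>', group 1 = '11wzw'; at [11:16] match '<<e>>', group 1 = 'e'.
`findall` collects group 1 from each match (2 total).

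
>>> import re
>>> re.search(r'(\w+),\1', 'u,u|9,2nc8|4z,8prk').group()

'u,u'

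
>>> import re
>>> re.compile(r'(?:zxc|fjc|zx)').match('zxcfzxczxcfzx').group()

`re.match` won't scan ahead — the pattern has to work from the very first character.
The match spans [0:3] → 'zxc'.

'zxc'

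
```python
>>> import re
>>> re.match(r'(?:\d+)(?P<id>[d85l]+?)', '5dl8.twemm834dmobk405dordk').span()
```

(0, 2)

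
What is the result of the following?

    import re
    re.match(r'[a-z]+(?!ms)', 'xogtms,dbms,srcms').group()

'xogtms'

The negative lookahead/lookbehind blocks any match where the forbidden context is present.
`re.match` only tries the pattern at the start of the string.
The match spans [0:6] → 'xogtms'.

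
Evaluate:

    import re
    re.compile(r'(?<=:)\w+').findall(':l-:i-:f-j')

The lookaround is zero-width — it requires the adjacent text to match without consuming it, so the asserted text isn't part of the match.
Scanning left to right: at [1:2] → 'l'; at [4:5] → 'i'; at [7:8] → 'f'.
`findall` yields the raw match text (3 of them) because the pattern has no groups.

['l', 'i', 'f']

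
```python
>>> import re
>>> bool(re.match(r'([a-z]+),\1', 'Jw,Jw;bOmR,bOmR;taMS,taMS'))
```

With `match`, the pattern is implicitly anchored at the beginning.
Here the pattern fails at index 0, so the call returns None, and `bool(None)` is False.

False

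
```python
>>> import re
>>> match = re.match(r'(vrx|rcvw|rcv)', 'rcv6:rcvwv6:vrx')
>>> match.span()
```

(0, 3)

`re.match` only tries the pattern at the start of the string.
The match spans [0:3] → 'rcv'.
Captured: group 1 = 'rcv'.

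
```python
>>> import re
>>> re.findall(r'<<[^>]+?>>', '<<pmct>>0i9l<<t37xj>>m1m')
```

['<<pmct>>', '<<t37xj>>']

Scanning left to right: at [0:8] → '<<pmct>>'; at [12:21] → '<<t37xj>>'.
Since nothing is captured, `findall` lists the 2 matched substrings directly.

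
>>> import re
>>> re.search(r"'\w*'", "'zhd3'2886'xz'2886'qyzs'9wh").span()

`search` walks the string left to right and returns the first match it finds.
The match spans [0:6] → "'zhd3'".

(0, 6)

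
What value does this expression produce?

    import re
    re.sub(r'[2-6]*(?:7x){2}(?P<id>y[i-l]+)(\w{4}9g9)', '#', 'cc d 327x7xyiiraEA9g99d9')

This matches zero or more of a character in [2-6], then the literal '7x' repeated 2 times; then the literal 'y', then one or more of a character in [i-l] (captured as 'id'); then exactly 4 of a word character, then the literal '9g9' (captured).
Matches: at [5:21] → '327x7xyiiraEA9g9'.
Every occurrence is swapped for '#'.

'cc d #9d9'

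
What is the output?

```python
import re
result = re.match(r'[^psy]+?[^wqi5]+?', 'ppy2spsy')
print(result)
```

With `match`, the pattern is implicitly anchored at the beginning.
Here the pattern fails at index 0, so the call returns None.

None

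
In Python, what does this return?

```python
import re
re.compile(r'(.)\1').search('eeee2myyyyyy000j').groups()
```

A backreference is literal: `\1` must see the identical characters the first group matched.
`re.search` tries every starting position until one works.
The match spans [0:2] → 'ee'.
Captured: group 1 = 'e'.

('e',)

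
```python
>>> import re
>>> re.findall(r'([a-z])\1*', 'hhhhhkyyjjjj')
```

['h', 'k', 'y', 'j']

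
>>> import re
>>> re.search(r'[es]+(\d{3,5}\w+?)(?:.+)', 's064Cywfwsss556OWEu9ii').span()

The pattern matches one or more of one of [es]; then 3 to 5 of a digit, then one or more of a word character (lazy) (captured); then one or more of any character (non-capturing group).
`search` walks the string left to right and returns the first match it finds.
The match spans [0:22] → 's064Cywfwsss556OWEu9ii'.
Captured: group 1 = '064C'.

(0, 22)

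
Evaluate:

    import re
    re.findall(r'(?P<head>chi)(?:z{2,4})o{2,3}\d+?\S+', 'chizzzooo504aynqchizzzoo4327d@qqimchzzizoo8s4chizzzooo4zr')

This matches the literal 'ch', then the literal 'i' (captured as 'head'); then 2 to 4 of a literal 'z' (non-capturing group); then 2 to 3 of the literal 'o', then one or more of a digit (lazy); then one or more of a non-whitespace character.
Walking the string: at [0:57] match 'chizzzooo504aynqchizzzoo4327d@qqimchzzizoo8s4chizzzooo4zr', group 1 = 'chi'.
With a single group, `findall` returns only what that group captured — 1 item.

['chi']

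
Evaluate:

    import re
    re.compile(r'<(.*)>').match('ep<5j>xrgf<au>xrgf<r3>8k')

`match` is anchored at position 0; if the pattern doesn't fit there, it returns None.
Here the string doesn't start with a match, so the call returns None.

None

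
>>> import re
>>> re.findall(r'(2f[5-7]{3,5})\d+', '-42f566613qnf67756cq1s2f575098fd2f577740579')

['2f5666', '2f575', '2f5777']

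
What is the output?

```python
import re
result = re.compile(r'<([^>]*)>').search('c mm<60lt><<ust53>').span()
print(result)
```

`re.search` scans for the first position where the pattern succeeds.
The match spans [4:10] → '<60lt>'.
Captured: group 1 = '60lt'.

(4, 10)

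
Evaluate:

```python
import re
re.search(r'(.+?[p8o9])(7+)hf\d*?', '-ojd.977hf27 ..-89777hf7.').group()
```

'-ojd.977hf'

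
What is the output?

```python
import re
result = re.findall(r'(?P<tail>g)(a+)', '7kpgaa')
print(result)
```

Pattern: a literal 'g' (captured as 'tail'); then one or more of a literal 'a' (captured).
Matches: at [3:6] match 'gaa', groups = ('g', 'aa').
`findall` packs the 2 group values into a tuple for every match.

[('g', 'aa')]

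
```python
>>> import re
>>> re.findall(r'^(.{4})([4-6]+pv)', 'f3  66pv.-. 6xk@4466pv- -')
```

This matches anchored at the start of the string; then exactly 4 of any character (captured); then one or more of a character in [4-6], then the literal 'pv' (captured).
Walking the string: at [0:8] match 'f3  66pv', groups = ('f3  ', '66pv').
2 groups means the one result is a tuple of 2 captured strings — 1 here.

[('f3  ', '66pv')]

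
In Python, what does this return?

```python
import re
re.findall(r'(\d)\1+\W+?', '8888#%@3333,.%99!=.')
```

`\1` is not a pattern — it's the concrete string captured by group 1, re-applied verbatim.
With a single group, `findall` returns only what that group captured — 3 items.

['8', '3', '9']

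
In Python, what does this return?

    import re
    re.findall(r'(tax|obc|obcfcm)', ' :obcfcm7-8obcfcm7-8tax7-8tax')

['obc', 'obc', 'tax', 'tax']

Alternation tries branches left to right and keeps the first one that lets the overall match succeed at that position.
One capturing group, so `findall` returns just the captured substring from each match — 4 in all.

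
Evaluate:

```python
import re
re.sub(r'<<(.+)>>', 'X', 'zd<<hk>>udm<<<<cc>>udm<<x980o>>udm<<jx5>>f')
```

'zdXf'

Every occurrence is swapped for 'X'.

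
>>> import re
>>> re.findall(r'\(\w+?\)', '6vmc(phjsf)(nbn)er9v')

['(phjsf)', '(nbn)']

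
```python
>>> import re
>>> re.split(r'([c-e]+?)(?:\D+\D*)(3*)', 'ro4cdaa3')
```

['ro4', 'c', '3', '']

A `+?`/`*?`/`{m,n}?` starts at its minimum and grows only as far as needed for what follows to match.
Because the pattern has a capturing group, `split` also inserts each captured text between the pieces.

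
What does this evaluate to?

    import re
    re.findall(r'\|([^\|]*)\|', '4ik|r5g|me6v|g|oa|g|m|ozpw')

['r5g', 'g', 'g']

`findall` collects group 1 from each match (3 total).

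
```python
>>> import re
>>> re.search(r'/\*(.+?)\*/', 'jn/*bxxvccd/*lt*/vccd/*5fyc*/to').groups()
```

A `+?`/`*?`/`{m,n}?` starts at its minimum and grows only as far as needed for what follows to match.
`search` walks the string left to right and returns the first match it finds.
The match spans [2:17] → '/*bxxvccd/*lt*/'.
Captured: group 1 = 'bxxvccd/*lt'.

('bxxvccd/*lt',)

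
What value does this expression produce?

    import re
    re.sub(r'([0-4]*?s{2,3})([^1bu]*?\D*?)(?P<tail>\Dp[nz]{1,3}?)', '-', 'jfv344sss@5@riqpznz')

'jfv-nz'

The pattern matches zero or more of a character in [0-4] (lazy), then 2 to 3 of the literal 's' (captured); then zero or more of any character except [1bu] (lazy), then zero or more of a non-digit (lazy) (captured); then a non-digit, then the literal 'p', then 1 to 3 of one of [nz] (lazy) (captured as 'tail').
Matches: at [3:17] → '344sss@5@riqpz'.
`sub` substitutes '-' at each match site.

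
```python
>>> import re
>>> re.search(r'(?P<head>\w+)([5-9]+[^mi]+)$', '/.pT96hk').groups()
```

Pattern: one or more of a word character (captured as 'head'); then one or more of a character in [5-9], then one or more of any character except [mi] (captured); then anchored at the end.
`re.search` scans for the first position where the pattern succeeds.
The match spans [2:8] → 'pT96hk'.
Captured: group 1 = 'pT9', group 2 = '6hk'.

('pT9', '6hk')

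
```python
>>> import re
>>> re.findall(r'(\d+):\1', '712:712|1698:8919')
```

['712', '8']

A backreference is literal: `\1` must see the identical characters the first group matched.
Walking the string: at [0:7] match '712:712', group 1 = '712'; at [11:14] match '8:8', group 1 = '8'.
Because there's exactly one group, `findall` drops the full match and keeps group 1 from each hit.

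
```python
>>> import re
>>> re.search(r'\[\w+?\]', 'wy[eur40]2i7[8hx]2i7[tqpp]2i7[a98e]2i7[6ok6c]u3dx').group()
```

The match spans [2:9] → '[eur40]'.

'[eur40]'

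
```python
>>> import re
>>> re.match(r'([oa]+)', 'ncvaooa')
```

None

`re.match` won't scan ahead — the pattern has to work from the very first character.
Here the string doesn't start with a match, so the call returns None.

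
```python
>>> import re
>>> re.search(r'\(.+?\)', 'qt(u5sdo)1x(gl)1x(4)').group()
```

The `?` after the quantifier makes it lazy — it takes as little as possible before letting the rest of the pattern try.
`re.search` tries every starting position until one works.
The match spans [2:9] → '(u5sdo)'.

'(u5sdo)'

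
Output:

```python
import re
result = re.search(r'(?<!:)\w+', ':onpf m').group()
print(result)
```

npf

`(?!…)`/`(?<!…)` only lets a position through if the neighbouring text does NOT match; no characters are consumed.
The match spans [2:5] → 'npf'.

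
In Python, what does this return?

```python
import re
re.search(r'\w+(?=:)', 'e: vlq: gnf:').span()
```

(0, 1)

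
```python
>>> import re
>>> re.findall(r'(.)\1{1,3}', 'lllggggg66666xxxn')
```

['l', 'g', '6', 'x']

After group 1 captures some text, `\1` only succeeds where that same text appears again.
Matches: at [0:3] match 'lll', group 1 = 'l'; at [3:7] match 'gggg', group 1 = 'g'; at [8:12] match '6666', group 1 = '6'; at [13:16] match 'xxx', group 1 = 'x'.
One capturing group, so `findall` returns just the captured substring from each match — 4 in all.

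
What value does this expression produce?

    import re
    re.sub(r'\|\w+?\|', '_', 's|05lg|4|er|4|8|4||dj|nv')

's_4_4_4|_nv'

`sub` substitutes '_' at each match site.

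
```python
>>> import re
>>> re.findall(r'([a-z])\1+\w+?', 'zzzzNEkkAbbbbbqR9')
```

A backreference is literal: `\1` must see the identical characters the first group matched.
`findall` collects group 1 from each match (3 total).

['z', 'k', 'b']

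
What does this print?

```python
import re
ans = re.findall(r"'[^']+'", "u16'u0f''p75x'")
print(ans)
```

["'u0f'", "'p75x'"]

Matches: at [3:8] → "'u0f'"; at [8:14] → "'p75x'".
No capturing groups, so `findall` returns the 2 full match strings.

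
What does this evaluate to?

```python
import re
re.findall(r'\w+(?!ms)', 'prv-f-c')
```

['prv', 'f', 'c']

The negative lookaround is zero-width — it rules out positions where the adjacent text would match, without consuming anything.
Matches: at [0:3] → 'prv'; at [4:5] → 'f'; at [6:7] → 'c'.
No capturing groups, so `findall` returns the 3 full match strings.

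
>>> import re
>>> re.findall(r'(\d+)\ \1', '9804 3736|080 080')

['080']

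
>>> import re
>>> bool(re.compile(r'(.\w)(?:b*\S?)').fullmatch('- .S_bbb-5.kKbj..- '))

False

Pattern: any character, then a word character (captured); then zero or more of a literal 'b', then optionally a non-whitespace character (non-capturing group).
`re.fullmatch` requires the pattern to consume the entire string.
Here the pattern can't cover the whole string, so the call returns None, and `bool(None)` is False.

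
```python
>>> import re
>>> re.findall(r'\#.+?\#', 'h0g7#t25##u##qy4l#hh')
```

Because the quantifier is non-greedy, it stops expanding at the earliest point where the rest of the pattern can succeed.
Matches: at [4:9] → '#t25#'; at [9:12] → '#u#'; at [12:18] → '#qy4l#'.
Since nothing is captured, `findall` lists the 3 matched substrings directly.

['#t25#', '#u#', '#qy4l#']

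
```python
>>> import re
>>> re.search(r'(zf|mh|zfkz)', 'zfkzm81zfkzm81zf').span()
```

Alternation isn't longest-match — the leftmost alternative that fits at this position is chosen.
`search` walks the string left to right and returns the first match it finds.
The match spans [0:2] → 'zf'.
Captured: group 1 = 'zf'.

(0, 2)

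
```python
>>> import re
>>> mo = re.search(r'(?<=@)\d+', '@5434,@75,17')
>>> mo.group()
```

The `(?=…)`/`(?<=…)` assertion just peeks at neighbouring text; it doesn't advance the match position.
The match spans [1:5] → '5434'.

'5434'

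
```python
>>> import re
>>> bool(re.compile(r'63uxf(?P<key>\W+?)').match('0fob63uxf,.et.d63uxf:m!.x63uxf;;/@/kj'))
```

False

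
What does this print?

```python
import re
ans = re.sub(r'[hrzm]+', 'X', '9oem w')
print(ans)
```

`sub` substitutes 'X' at each match site.

9oeX w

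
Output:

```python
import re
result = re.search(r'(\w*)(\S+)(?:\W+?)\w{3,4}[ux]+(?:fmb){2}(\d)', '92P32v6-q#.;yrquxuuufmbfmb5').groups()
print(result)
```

This matches zero or more of a word character (captured); then one or more of a non-whitespace character (captured); then one or more of a non-word character (lazy) (non-capturing group); then 3 to 4 of a word character, then one or more of one of [ux], then the literal 'fmb' repeated 2 times; then a digit (captured).
`search` walks the string left to right and returns the first match it finds.
The match spans [0:27] → '92P32v6-q#.;yrquxuuufmbfmb5'.
Captured: group 1 = '92P32v6', group 2 = '-q#.', group 3 = '5'.

('92P32v6', '-q#.', '5')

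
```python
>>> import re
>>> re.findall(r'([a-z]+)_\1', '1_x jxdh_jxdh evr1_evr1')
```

['jxdh']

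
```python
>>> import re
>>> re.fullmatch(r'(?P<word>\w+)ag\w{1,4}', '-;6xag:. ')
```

`fullmatch` succeeds only if the pattern covers the string from start to end.
Here the string isn't matched end-to-end, so the call returns None.

None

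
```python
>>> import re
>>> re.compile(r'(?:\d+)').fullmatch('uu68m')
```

For `fullmatch`, every character of the input must be accounted for by the pattern.
Here the pattern can't cover the whole string, so the call returns None.

None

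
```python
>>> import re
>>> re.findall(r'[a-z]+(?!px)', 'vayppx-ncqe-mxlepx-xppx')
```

['vayppx', 'ncqe', 'mxlepx', 'xppx']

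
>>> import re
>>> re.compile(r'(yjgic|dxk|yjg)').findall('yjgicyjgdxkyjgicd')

['yjgic', 'yjg', 'dxk', 'yjgic']

Branches in `(...|...)` are attempted left-to-right; the first branch that allows the whole pattern to succeed is taken.
Matches: at [0:5] match 'yjgic', group 1 = 'yjgic'; at [5:8] match 'yjg', group 1 = 'yjg'; at [8:11] match 'dxk', group 1 = 'dxk'; at [11:16] match 'yjgic', group 1 = 'yjgic'.
`findall` collects group 1 from each match (4 total).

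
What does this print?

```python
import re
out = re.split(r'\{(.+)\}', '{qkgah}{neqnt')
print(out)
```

Matches to split on: at [0:7] → '{qkgah}'.
The group in the pattern means `split` returns the separators' captures alongside the pieces.

['', 'qkgah', '{neqnt']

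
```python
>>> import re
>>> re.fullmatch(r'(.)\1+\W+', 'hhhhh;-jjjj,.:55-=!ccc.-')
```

None

`re.fullmatch` is like wrapping the pattern in `^…$` (in single-line mode).
Here there's no way to consume every character, so the call returns None.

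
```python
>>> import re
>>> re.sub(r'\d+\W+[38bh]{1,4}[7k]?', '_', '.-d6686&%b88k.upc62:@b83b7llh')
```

The pattern matches one or more of a digit, then one or more of a non-word character; then 1 to 4 of one of [38bh], then optionally one of [7k].
Every occurrence is swapped for '_'.

'.-d_.upc_llh'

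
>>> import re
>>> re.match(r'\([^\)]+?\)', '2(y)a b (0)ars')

With `match`, the pattern is implicitly anchored at the beginning.
Here the pattern fails at index 0, so the call returns None.

None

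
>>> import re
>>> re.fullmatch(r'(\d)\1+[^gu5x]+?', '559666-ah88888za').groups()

('5',)

The match spans [0:16] → '559666-ah88888za'.
Captured: group 1 = '5'.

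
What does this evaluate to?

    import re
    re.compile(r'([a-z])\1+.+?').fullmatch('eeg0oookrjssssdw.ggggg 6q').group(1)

'e'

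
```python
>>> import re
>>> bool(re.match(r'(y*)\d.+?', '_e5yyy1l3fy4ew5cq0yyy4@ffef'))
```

This matches zero or more of a literal 'y' (captured); then a digit, then one or more of any character (lazy).
`match` is anchored at position 0; if the pattern doesn't fit there, it returns None.
Here the pattern fails at index 0, so the call returns None, and `bool(None)` is False.

False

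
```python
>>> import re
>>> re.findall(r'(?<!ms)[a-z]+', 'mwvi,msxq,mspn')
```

['mwvi', 'msxq', 'mspn']

Because the assertion is negative and zero-width, positions next to the forbidden text are skipped.
Matches: at [0:4] → 'mwvi'; at [5:9] → 'msxq'; at [10:14] → 'mspn'.
Since nothing is captured, `findall` lists the 3 matched substrings directly.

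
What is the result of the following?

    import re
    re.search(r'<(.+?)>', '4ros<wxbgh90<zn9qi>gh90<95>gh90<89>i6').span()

Unlike `match`, `search` isn't anchored — it looks for the pattern anywhere in the string.
The match spans [4:19] → '<wxbgh90<zn9qi>'.
Captured: group 1 = 'wxbgh90<zn9qi'.

(4, 19)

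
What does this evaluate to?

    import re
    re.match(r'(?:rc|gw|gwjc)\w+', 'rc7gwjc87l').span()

`re.match` only tries the pattern at the start of the string.
The match spans [0:10] → 'rc7gwjc87l'.

(0, 10)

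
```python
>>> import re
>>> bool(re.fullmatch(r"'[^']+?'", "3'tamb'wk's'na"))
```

False

`re.fullmatch` is like wrapping the pattern in `^…$` (in single-line mode).
Here the pattern can't cover the whole string, so the call returns None, and `bool(None)` is False.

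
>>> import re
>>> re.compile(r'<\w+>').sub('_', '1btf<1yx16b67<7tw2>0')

'1btf<1yx16b67_0'

Matches: at [13:19] → '<7tw2>'.
Each match is replaced by '_'.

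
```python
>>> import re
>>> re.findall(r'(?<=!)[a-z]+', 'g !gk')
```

The `(?=…)`/`(?<=…)` assertion just peeks at neighbouring text; it doesn't advance the match position.
Since nothing is captured, `findall` lists the 1 matched substring directly.

['gk']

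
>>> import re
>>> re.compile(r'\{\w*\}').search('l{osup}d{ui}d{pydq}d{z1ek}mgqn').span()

`search` walks the string left to right and returns the first match it finds.
The match spans [1:7] → '{osup}'.

(1, 7)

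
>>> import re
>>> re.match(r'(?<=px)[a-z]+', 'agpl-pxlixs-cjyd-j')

None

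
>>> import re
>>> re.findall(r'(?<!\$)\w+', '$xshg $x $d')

['shg']

The negative lookahead/lookbehind blocks any match where the forbidden context is present.
Walking the string: at [2:5] → 'shg'.
No capturing groups, so `findall` returns the 1 full match string.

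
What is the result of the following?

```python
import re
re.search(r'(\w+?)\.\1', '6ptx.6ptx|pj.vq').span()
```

(0, 9)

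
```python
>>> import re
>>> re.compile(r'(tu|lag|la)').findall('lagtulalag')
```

['lag', 'tu', 'la', 'lag']

Alternation tries branches left to right and keeps the first one that lets the overall match succeed at that position.
Walking the string: at [0:3] match 'lag', group 1 = 'lag'; at [3:5] match 'tu', group 1 = 'tu'; at [5:7] match 'la', group 1 = 'la'; at [7:10] match 'lag', group 1 = 'lag'.
`findall` collects group 1 from each match (4 total).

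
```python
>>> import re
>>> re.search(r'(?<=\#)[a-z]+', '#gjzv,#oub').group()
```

'gjzv'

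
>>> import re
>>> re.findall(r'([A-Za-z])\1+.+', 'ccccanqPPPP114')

['c']

`\1` is not a pattern — it's the concrete string captured by group 1, re-applied verbatim.
Matches: at [0:14] match 'ccccanqPPPP114', group 1 = 'c'.
One capturing group, so `findall` returns just the captured substring from the one match — 1 in all.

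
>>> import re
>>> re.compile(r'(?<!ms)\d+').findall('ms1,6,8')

['6', '8']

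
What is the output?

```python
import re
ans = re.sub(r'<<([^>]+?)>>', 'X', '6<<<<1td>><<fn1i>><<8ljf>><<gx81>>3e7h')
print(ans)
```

6XXXX3e7h

Each match is replaced by 'X'.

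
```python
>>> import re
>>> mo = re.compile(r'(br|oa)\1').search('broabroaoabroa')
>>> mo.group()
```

'oaoa'

`\1` has to match the exact text group 1 already captured.
`search` walks the string left to right and returns the first match it finds.
The match spans [6:10] → 'oaoa'.
Captured: group 1 = 'oa'.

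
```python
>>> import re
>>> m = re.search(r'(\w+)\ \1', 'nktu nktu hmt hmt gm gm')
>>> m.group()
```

After group 1 captures some text, `\1` only succeeds where that same text appears again.
`re.search` scans for the first position where the pattern succeeds.
The match spans [0:9] → 'nktu nktu'.
Captured: group 1 = 'nktu'.

'nktu nktu'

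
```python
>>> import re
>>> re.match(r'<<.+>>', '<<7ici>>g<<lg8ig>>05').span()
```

(0, 18)

`match` is anchored at position 0; if the pattern doesn't fit there, it returns None.
The match spans [0:18] → '<<7ici>>g<<lg8ig>>'.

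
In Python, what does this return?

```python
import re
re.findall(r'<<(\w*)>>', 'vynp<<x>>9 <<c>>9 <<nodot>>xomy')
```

['x', 'c', 'nodot']

Walking the string: at [4:9] match '<<x>>', group 1 = 'x'; at [11:16] match '<<c>>', group 1 = 'c'; at [18:27] match '<<nodot>>', group 1 = 'nodot'.
With a single group, `findall` returns only what that group captured — 3 items.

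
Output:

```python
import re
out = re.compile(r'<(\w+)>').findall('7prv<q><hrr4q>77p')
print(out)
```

['q', 'hrr4q']

Matches: at [4:7] match '<q>', group 1 = 'q'; at [7:14] match '<hrr4q>', group 1 = 'hrr4q'.
One capturing group, so `findall` returns just the captured substring from each match — 2 in all.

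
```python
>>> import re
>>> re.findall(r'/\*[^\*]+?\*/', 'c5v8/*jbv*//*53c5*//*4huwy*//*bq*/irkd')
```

['/*jbv*/', '/*53c5*/', '/*4huwy*/', '/*bq*/']

Scanning left to right: at [4:11] → '/*jbv*/'; at [11:19] → '/*53c5*/'; at [19:28] → '/*4huwy*/'; at [28:34] → '/*bq*/'.
Since nothing is captured, `findall` lists the 4 matched substrings directly.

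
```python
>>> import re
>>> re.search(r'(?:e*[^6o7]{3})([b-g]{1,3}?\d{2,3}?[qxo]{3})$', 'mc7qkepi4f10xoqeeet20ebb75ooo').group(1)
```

The match spans [15:29] → 'eeet20ebb75ooo'.
Captured: group 1 = 'ebb75ooo'.

'ebb75ooo'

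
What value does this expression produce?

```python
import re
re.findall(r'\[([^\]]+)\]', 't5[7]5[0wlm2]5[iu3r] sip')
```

Scanning left to right: at [2:5] match '[7]', group 1 = '7'; at [6:13] match '[0wlm2]', group 1 = '0wlm2'; at [14:20] match '[iu3r]', group 1 = 'iu3r'.
With a single group, `findall` returns only what that group captured — 3 items.

['7', '0wlm2', 'iu3r']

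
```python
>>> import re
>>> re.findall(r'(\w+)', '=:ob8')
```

This matches one or more of a word character (captured).
One capturing group, so `findall` returns just the captured substring from the one match — 1 in all.

['ob8']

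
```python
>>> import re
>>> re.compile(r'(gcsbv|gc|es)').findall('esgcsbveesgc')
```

['es', 'gcsbv', 'es', 'gc']

The regex engine tests alternatives in the order written; an earlier branch that matches wins even if a later one would match more.
Scanning left to right: at [0:2] match 'es', group 1 = 'es'; at [2:7] match 'gcsbv', group 1 = 'gcsbv'; at [8:10] match 'es', group 1 = 'es'; at [10:12] match 'gc', group 1 = 'gc'.
With a single group, `findall` returns only what that group captured — 4 items.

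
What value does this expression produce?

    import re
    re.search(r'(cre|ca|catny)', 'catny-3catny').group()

`|` is ordered: at each position the engine commits to the first alternative that works.
The match spans [0:2] → 'ca'.

'ca'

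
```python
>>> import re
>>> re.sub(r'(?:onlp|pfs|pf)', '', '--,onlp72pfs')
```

Alternation tries branches left to right and keeps the first one that lets the overall match succeed at that position.
Matches: at [3:7] → 'onlp'; at [9:12] → 'pfs'.
Each match is replaced by ''.

'--,72'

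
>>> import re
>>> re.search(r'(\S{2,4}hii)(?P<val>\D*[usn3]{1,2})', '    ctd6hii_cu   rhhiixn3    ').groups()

The match spans [4:25] → 'ctd6hii_cu   rhhiixn3'.
Captured: group 1 = 'ctd6hii', group 2 = '_cu   rhhiixn3'.

('ctd6hii', '_cu   rhhiixn3')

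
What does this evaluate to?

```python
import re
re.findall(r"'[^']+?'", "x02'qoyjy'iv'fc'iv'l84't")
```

["'qoyjy'", "'fc'", "'l84'"]

With no groups in the pattern, `findall` gives back each whole match — 3 here.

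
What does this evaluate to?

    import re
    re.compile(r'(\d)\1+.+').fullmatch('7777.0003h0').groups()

A backreference is literal: `\1` must see the identical characters the first group matched.
`re.fullmatch` requires the pattern to consume the entire string.
The match spans [0:11] → '7777.0003h0'.
Captured: group 1 = '7'.

('7',)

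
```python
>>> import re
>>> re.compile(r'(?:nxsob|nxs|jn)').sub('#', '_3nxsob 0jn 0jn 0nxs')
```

'_3# 0# 0# 0#'

Alternation tries branches left to right and keeps the first one that lets the overall match succeed at that position.
Every occurrence is swapped for '#'.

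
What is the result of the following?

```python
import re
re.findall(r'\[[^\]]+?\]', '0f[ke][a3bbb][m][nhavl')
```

['[ke]', '[a3bbb]', '[m]']

With no groups in the pattern, `findall` gives back each whole match — 3 here.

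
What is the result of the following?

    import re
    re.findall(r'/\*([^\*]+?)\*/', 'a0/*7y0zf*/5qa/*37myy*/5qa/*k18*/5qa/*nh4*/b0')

['7y0zf', '37myy', 'k18', 'nh4']

Scanning left to right: at [2:11] match '/*7y0zf*/', group 1 = '7y0zf'; at [14:23] match '/*37myy*/', group 1 = '37myy'; at [26:33] match '/*k18*/', group 1 = 'k18'; at [36:43] match '/*nh4*/', group 1 = 'nh4'.
`findall` collects group 1 from each match (4 total).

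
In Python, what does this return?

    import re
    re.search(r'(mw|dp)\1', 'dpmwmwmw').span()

After group 1 captures some text, `\1` only succeeds where that same text appears again.
The match spans [2:6] → 'mwmw'.

(2, 6)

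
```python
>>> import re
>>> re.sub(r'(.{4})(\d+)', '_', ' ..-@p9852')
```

' ._'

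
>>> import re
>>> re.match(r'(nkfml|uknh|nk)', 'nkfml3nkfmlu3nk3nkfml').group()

'nkfml'

Branches in `(...|...)` are attempted left-to-right; the first branch that allows the whole pattern to succeed is taken.
`re.match` only tries the pattern at the start of the string.
The match spans [0:5] → 'nkfml'.
Captured: group 1 = 'nkfml'.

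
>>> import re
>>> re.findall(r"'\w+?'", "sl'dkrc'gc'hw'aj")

["'dkrc'", "'hw'"]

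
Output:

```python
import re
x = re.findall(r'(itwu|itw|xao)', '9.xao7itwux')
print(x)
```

Alternation isn't longest-match — the leftmost alternative that fits at this position is chosen.
With a single group, `findall` returns only what that group captured — 2 items.

['xao', 'itwu']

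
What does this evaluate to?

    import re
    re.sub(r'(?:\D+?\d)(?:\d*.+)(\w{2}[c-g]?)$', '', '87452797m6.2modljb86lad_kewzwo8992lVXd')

'87452797'

This matches one or more of a non-digit (lazy), then a digit (non-capturing group); then zero or more of a digit, then one or more of any character (non-capturing group); then exactly 2 of a word character, then optionally a character in [c-g] (captured); then anchored at the end.
Matches: at [8:38] → 'm6.2modljb86lad_kewzwo8992lVXd'.
Each match is replaced by ''.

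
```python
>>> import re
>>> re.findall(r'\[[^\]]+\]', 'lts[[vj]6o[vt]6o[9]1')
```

['[[vj]', '[vt]', '[9]']

Matches: at [3:8] → '[[vj]'; at [10:14] → '[vt]'; at [16:19] → '[9]'.
Since nothing is captured, `findall` lists the 3 matched substrings directly.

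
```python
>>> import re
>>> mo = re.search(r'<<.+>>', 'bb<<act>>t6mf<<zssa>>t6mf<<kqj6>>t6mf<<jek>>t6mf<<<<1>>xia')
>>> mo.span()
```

`re.search` tries every starting position until one works.
The match spans [2:55] → '<<act>>t6mf<<zssa>>t6mf<<kqj6>>t6mf<<jek>>t6mf<<<<1>>'.

(2, 55)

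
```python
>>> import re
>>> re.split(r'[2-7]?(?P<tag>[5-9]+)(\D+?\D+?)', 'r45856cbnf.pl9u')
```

['r', '5856', 'cb', 'nf.pl9u']

The pattern matches optionally a character in [2-7]; then one or more of a character in [5-9] (captured as 'tag'); then one or more of a non-digit (lazy), then one or more of a non-digit (lazy) (captured).
With the lazy modifier that quantifier settles for the fewest repetitions that let the rest of the pattern succeed (the atoms after it are unaffected and can still be greedy).
Matches to split on: at [1:8] → '45856cb'.
Because the pattern has a capturing group, `split` also inserts each captured text between the pieces.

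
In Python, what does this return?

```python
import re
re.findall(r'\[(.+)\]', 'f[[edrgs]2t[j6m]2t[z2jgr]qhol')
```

Matches: at [1:25] match '[[edrgs]2t[j6m]2t[z2jgr]', group 1 = '[edrgs]2t[j6m]2t[z2jgr'.
`findall` collects group 1 from the one match (1 total).

['[edrgs]2t[j6m]2t[z2jgr']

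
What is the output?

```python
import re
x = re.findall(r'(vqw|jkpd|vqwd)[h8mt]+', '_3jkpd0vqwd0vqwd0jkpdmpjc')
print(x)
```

['jkpd']

With a single group, `findall` returns only what that group captured — 1 item.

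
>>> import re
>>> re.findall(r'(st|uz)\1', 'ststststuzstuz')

A backreference is literal: `\1` must see the identical characters the first group matched.
Scanning left to right: at [0:4] match 'stst', group 1 = 'st'; at [4:8] match 'stst', group 1 = 'st'.
With a single group, `findall` returns only what that group captured — 2 items.

['st', 'st']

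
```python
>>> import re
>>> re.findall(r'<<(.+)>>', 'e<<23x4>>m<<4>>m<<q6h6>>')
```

`findall` collects group 1 from the one match (1 total).

['23x4>>m<<4>>m<<q6h6']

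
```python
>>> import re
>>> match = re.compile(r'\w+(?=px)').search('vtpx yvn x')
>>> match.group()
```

The positive lookaround only admits positions where the adjacent text matches; those characters stay outside the span.
`re.search` scans for the first position where the pattern succeeds.
The match spans [0:2] → 'vt'.

'vt'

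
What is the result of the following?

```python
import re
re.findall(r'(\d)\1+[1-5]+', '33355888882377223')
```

['3', '8', '7']

`\1` has to match the exact text group 1 already captured.
Because there's exactly one group, `findall` drops the full match and keeps group 1 from each hit.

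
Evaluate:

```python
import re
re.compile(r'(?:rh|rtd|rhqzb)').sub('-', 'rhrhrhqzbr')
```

Branches in `(...|...)` are attempted left-to-right; the first branch that allows the whole pattern to succeed is taken.
Every occurrence is swapped for '-'.

'---qzbr'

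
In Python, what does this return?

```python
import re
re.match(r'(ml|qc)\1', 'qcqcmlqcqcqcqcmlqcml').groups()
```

The match spans [0:4] → 'qcqc'.
Captured: group 1 = 'qc'.

('qc',)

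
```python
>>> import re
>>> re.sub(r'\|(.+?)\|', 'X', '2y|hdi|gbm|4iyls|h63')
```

Lazy quantifiers expand one character at a time until the remainder of the pattern can match.
`sub` substitutes 'X' at each match site.

'2yXgbmXh63'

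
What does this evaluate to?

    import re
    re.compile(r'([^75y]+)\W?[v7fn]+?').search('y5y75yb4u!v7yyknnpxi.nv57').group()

The pattern matches one or more of any character except [75y] (captured); then optionally a non-word character, then one or more of one of [v7fn] (lazy).
Unlike `match`, `search` isn't anchored — it looks for the pattern anywhere in the string.
The match spans [6:12] → 'b4u!v7'.
Captured: group 1 = 'b4u!v'.

'b4u!v7'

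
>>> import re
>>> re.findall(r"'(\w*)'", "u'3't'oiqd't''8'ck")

['3', 'oiqd', '']

Walking the string: at [1:4] match "'3'", group 1 = '3'; at [5:11] match "'oiqd'", group 1 = 'oiqd'; at [12:14] match "''", group 1 = ''.
With a single group, `findall` returns only what that group captured — 3 items.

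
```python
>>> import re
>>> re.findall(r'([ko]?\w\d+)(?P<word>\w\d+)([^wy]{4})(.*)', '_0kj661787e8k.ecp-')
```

[('kj661787', 'e8', 'k.ec', 'p-')]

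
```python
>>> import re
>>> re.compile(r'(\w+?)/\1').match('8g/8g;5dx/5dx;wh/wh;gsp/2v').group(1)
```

The backreference `\1` re-matches whatever the first group consumed, character for character.
With `match`, the pattern is implicitly anchored at the beginning.
The match spans [0:5] → '8g/8g'.
Captured: group 1 = '8g'.

'8g'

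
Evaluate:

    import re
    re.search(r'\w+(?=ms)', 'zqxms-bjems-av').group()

Lookahead/lookbehind check context without consuming it, so the matched span excludes the asserted characters.
`re.search` scans for the first position where the pattern succeeds.
The match spans [0:3] → 'zqx'.

'zqx'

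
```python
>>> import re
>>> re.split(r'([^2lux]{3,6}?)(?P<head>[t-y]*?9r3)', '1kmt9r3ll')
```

['', '1km', 't9r3', 'll']

A `+?`/`*?`/`{m,n}?` starts at its minimum and grows only as far as needed for what follows to match.
With a capturing group present, the delimiter's captured portion is kept in the result list.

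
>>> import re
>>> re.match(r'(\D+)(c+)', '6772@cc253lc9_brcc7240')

`match` is anchored at position 0; if the pattern doesn't fit there, it returns None.
Here the pattern fails at index 0, so the call returns None.

None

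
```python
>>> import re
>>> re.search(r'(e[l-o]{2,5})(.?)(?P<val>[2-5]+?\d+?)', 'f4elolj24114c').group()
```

'elolj24'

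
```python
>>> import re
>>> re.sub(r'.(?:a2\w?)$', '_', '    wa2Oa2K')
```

This matches any character; then the literal 'a2', then optionally a word character (non-capturing group); then anchored at the end.
Matches: at [7:11] → 'Oa2K'.
Each match is replaced by '_'.

'    wa2_'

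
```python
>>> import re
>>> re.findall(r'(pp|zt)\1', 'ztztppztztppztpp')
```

`\1` has to match the exact text group 1 already captured.
Because there's exactly one group, `findall` drops the full match and keeps group 1 from each hit.

['zt', 'zt']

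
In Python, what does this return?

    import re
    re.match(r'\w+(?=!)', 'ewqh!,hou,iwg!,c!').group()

'ewqh'

With `match`, the pattern is implicitly anchored at the beginning.
The match spans [0:4] → 'ewqh'.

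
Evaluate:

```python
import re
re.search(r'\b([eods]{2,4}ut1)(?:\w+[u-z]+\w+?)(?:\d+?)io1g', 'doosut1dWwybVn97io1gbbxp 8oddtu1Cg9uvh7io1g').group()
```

'doosut1dWwybVn97io1g'

The match spans [0:20] → 'doosut1dWwybVn97io1g'.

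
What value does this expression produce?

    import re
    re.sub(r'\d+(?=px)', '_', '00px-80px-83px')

'_px-_px-_px'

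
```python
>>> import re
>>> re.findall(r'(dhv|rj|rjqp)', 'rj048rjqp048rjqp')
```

['rj', 'rj', 'rj']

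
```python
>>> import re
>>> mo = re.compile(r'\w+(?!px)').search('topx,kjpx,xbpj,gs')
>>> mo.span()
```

`(?!…)`/`(?<!…)` only lets a position through if the neighbouring text does NOT match; no characters are consumed.
The match spans [0:4] → 'topx'.

(0, 4)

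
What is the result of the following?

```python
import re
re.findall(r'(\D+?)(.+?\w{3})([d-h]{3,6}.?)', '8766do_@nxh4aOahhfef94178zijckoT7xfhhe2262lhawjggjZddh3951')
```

[('d', 'o_@nxh4aOa', 'hhfef9'), ('z', 'ijckoT7x', 'fhhe2'), ('l', 'hawjggjZ', 'ddh3')]

This matches one or more of a non-digit (lazy) (captured); then one or more of any character (lazy), then exactly 3 of a word character (captured); then 3 to 6 of a character in [d-h], then optionally any character (captured).
Lazy quantifiers expand one character at a time until the remainder of the pattern can match.
Scanning left to right: at [4:21] match 'do_@nxh4aOahhfef9', groups = ('d', 'o_@nxh4aOa', 'hhfef9'); at [25:39] match 'zijckoT7xfhhe2', groups = ('z', 'ijckoT7x', 'fhhe2'); at [42:55] match 'lhawjggjZddh3', groups = ('l', 'hawjggjZ', 'ddh3').
With 3 capturing groups, `findall` returns a 3-tuple per match.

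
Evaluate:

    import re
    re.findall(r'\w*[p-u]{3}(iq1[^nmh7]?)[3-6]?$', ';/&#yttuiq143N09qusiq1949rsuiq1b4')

Pattern: zero or more of a word character, then exactly 3 of a character in [p-u]; then the literal 'iq1', then optionally any character except [nmh7] (captured); then optionally a character in [3-6]; then anchored at the end.
Matches: at [4:33] match 'yttuiq143N09qusiq1949rsuiq1b4', group 1 = 'iq1b'.
One capturing group, so `findall` returns just the captured substring from the one match — 1 in all.

['iq1b']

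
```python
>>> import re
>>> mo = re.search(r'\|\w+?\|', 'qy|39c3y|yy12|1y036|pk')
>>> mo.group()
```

'|39c3y|'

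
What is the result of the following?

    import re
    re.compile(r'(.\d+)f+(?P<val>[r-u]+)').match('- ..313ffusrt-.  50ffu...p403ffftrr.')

This matches any character, then one or more of a digit (captured); then one or more of a literal 'f'; then one or more of a character in [r-u] (captured as 'val').
With `match`, the pattern is implicitly anchored at the beginning.
Here position 0 doesn't satisfy it, so the call returns None.

None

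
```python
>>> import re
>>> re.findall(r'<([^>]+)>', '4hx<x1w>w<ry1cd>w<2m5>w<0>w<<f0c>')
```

['x1w', 'ry1cd', '2m5', '0', '<f0c']

Matches: at [3:8] match '<x1w>', group 1 = 'x1w'; at [9:16] match '<ry1cd>', group 1 = 'ry1cd'; at [17:22] match '<2m5>', group 1 = '2m5'; at [23:26] match '<0>', group 1 = '0'; at [27:33] match '<<f0c>', group 1 = '<f0c'.
`findall` collects group 1 from each match (5 total).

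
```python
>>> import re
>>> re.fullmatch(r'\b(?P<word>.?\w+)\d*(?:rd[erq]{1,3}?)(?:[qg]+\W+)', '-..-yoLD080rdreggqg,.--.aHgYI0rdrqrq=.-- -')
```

None

This matches a word boundary (`\b`, zero-width); then optionally any character, then one or more of a word character (captured as 'word'); then zero or more of a digit; then the literal 'rd', then 1 to 3 of one of [erq] (lazy) (non-capturing group); then one or more of one of [qg], then one or more of a non-word character (non-capturing group).
`re.fullmatch` is like wrapping the pattern in `^…$` (in single-line mode).
Here the pattern can't cover the whole string, so the call returns None.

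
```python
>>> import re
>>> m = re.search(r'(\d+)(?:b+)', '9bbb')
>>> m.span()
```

Pattern: one or more of a digit (captured); then one or more of a literal 'b' (non-capturing group).
Unlike `match`, `search` isn't anchored — it looks for the pattern anywhere in the string.
The match spans [0:4] → '9bbb'.
Captured: group 1 = '9'.

(0, 4)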